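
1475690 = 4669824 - 3194134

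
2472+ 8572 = 11044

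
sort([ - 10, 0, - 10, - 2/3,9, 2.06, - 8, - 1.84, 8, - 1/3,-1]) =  [ - 10,-10, - 8, - 1.84  , - 1,-2/3,-1/3, 0, 2.06, 8,9]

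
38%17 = 4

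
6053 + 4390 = 10443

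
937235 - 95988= 841247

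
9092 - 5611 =3481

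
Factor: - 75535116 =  - 2^2 * 3^1*6294593^1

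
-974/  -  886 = 1 + 44/443=1.10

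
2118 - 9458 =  - 7340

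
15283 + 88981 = 104264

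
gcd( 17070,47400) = 30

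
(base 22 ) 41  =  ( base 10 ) 89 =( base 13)6b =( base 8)131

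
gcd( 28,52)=4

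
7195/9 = 7195/9 = 799.44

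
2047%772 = 503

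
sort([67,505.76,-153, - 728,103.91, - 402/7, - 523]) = [ - 728,-523, - 153, - 402/7,67,103.91, 505.76 ]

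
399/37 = 10+29/37 = 10.78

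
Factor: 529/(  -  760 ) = - 2^(  -  3 )*5^( - 1)*19^ ( - 1 )*23^2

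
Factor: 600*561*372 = 2^5 * 3^3*5^2*11^1*17^1*31^1 = 125215200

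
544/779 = 544/779 = 0.70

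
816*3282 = 2678112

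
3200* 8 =25600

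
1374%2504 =1374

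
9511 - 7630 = 1881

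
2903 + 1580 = 4483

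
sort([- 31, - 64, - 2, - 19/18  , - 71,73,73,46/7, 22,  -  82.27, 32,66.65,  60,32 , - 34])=[- 82.27, -71, - 64,-34,-31, - 2  ,-19/18,  46/7, 22,32,32, 60,66.65,73,73 ] 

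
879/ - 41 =  -  879/41 =- 21.44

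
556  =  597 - 41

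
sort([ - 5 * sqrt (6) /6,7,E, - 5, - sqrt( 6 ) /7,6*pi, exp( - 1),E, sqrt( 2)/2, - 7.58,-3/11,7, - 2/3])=[ - 7.58,-5  , - 5 * sqrt( 6 ) /6, - 2/3,-sqrt( 6) /7, - 3/11,exp (-1 ), sqrt( 2 ) /2,E, E,7,7,6*pi] 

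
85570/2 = 42785  =  42785.00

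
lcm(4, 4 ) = 4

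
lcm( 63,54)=378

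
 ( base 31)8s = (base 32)8K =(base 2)100010100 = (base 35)7v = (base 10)276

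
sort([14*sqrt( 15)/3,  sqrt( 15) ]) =[ sqrt(15), 14*sqrt(15)/3]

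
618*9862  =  6094716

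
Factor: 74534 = 2^1*83^1*449^1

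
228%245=228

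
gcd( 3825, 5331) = 3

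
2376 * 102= 242352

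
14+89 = 103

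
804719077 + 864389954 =1669109031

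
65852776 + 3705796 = 69558572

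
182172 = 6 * 30362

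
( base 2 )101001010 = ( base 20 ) GA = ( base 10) 330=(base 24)DI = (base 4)11022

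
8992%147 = 25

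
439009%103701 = 24205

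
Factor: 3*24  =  72 = 2^3 * 3^2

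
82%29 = 24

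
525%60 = 45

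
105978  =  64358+41620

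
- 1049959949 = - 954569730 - 95390219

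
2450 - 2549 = -99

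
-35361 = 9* (-3929) 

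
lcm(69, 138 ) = 138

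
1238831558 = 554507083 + 684324475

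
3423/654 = 5 +51/218 = 5.23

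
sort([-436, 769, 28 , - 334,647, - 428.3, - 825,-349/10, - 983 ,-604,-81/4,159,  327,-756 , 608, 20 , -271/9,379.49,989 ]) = [ - 983, - 825, - 756 ,-604,-436 , - 428.3,  -  334,  -  349/10,-271/9, - 81/4 , 20,28, 159,327, 379.49,608, 647,  769, 989] 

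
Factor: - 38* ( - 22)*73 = 2^2*11^1*19^1 * 73^1  =  61028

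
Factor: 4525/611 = 5^2 * 13^(-1 ) * 47^ ( - 1) * 181^1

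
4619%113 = 99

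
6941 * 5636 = 39119476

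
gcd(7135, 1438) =1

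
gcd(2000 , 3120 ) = 80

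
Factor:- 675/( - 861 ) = 3^2 * 5^2*7^( - 1)*41^( - 1)= 225/287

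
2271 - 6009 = - 3738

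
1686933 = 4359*387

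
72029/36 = 72029/36 = 2000.81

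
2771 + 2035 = 4806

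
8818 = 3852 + 4966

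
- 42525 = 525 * ( - 81)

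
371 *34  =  12614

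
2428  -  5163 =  - 2735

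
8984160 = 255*35232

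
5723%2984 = 2739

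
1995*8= 15960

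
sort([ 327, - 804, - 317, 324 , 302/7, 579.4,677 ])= [ - 804, - 317,302/7,324 , 327,579.4, 677 ]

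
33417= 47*711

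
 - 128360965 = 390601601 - 518962566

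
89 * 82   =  7298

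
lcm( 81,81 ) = 81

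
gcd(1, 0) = 1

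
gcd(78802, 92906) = 82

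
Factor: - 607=-607^1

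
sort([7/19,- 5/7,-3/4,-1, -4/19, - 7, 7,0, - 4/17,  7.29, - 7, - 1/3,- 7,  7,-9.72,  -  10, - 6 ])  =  [  -  10,-9.72 , - 7, - 7,  -  7 , - 6,  -  1,-3/4, - 5/7, - 1/3, - 4/17,-4/19, 0,  7/19, 7,7, 7.29]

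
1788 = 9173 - 7385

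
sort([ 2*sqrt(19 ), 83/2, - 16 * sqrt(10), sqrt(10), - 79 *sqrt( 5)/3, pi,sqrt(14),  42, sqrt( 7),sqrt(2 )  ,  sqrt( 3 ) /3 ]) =[ - 79 * sqrt( 5)/3,-16 * sqrt( 10),sqrt( 3 )/3 , sqrt(2),sqrt( 7 ), pi,sqrt(10),  sqrt(14), 2*sqrt(19), 83/2,  42 ] 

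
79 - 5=74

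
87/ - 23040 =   -  1 + 7651/7680=- 0.00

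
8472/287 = 8472/287 = 29.52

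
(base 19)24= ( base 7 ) 60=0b101010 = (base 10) 42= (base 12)36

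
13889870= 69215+13820655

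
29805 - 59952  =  -30147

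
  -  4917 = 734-5651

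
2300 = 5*460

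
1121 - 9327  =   - 8206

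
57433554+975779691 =1033213245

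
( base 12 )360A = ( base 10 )6058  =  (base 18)10ca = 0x17AA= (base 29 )75Q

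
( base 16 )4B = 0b1001011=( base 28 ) 2J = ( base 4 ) 1023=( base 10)75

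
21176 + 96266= 117442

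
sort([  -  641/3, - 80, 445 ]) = [ - 641/3, - 80,445 ] 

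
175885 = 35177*5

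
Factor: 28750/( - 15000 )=-23/12 = -2^( - 2 ) * 3^( -1 )*23^1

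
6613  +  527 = 7140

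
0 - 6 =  -6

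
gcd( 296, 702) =2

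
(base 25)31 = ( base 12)64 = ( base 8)114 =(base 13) 5b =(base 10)76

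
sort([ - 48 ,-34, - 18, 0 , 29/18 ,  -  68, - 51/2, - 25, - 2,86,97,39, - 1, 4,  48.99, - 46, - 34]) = [ - 68, - 48, - 46,  -  34, -34, - 51/2 , - 25, - 18  , -2,- 1 , 0,29/18,  4, 39, 48.99,86,97] 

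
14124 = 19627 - 5503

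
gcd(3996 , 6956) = 148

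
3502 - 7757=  - 4255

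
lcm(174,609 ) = 1218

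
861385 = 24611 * 35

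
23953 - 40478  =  -16525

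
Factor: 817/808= 2^( -3)*19^1 * 43^1*101^( - 1)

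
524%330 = 194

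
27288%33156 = 27288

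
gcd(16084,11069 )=1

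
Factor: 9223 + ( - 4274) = 4949 = 7^2*101^1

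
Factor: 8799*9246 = 81355554 = 2^1*3^2*  7^1*23^1*67^1*419^1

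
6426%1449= 630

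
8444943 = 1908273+6536670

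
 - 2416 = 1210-3626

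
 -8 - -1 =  - 7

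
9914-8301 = 1613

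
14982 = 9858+5124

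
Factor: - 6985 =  - 5^1* 11^1 *127^1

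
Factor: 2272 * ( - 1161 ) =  - 2^5*3^3*43^1*71^1 = -  2637792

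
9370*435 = 4075950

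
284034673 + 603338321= 887372994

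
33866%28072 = 5794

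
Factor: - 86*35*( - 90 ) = 270900 = 2^2 * 3^2*5^2*7^1*43^1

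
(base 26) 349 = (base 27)2p8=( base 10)2141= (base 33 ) 1VT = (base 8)4135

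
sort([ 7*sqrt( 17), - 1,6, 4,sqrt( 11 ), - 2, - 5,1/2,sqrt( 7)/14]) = [  -  5 , - 2, -1, sqrt (7)/14,1/2, sqrt( 11 ) , 4 , 6, 7 * sqrt( 17 )]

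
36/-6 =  - 6 + 0/1 =-6.00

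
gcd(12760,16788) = 4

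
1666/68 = 49/2  =  24.50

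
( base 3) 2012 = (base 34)1p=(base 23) 2D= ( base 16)3b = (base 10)59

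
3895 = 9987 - 6092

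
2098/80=1049/40 = 26.23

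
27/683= 27/683 = 0.04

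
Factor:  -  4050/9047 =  - 2^1 * 3^4* 5^2*83^( - 1) * 109^( - 1 ) 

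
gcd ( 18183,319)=319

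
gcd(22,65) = 1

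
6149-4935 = 1214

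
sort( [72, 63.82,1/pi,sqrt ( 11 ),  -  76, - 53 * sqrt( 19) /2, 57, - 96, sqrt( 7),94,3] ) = [ - 53*sqrt(19 ) /2, - 96, - 76, 1/pi , sqrt( 7), 3, sqrt(11 ), 57,63.82 , 72, 94]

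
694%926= 694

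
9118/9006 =4559/4503 = 1.01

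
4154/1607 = 4154/1607 = 2.58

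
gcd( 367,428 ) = 1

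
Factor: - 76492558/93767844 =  - 2^ (-1)*3^(  -  1) *563^1 * 67933^1* 7813987^( - 1 ) = - 38246279/46883922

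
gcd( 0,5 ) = 5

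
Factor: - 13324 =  - 2^2*3331^1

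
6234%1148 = 494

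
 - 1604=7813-9417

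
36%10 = 6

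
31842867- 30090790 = 1752077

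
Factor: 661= 661^1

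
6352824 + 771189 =7124013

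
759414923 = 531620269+227794654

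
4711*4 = 18844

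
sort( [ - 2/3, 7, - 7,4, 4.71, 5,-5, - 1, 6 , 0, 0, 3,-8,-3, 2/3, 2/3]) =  [ - 8, - 7, - 5, - 3, - 1, - 2/3, 0, 0, 2/3,2/3, 3,4,4.71, 5,6, 7 ]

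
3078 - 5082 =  - 2004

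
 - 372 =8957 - 9329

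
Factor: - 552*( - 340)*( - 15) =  -2815200=- 2^5*3^2*5^2*17^1*23^1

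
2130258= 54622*39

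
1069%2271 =1069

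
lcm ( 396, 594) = 1188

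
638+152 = 790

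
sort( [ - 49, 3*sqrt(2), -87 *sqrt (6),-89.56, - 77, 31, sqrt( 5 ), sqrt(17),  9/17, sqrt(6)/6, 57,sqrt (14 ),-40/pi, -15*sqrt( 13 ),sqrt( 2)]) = [ - 87*sqrt( 6 ), - 89.56, - 77,- 15*sqrt(13) ,- 49 ,- 40/pi,sqrt(6) /6, 9/17, sqrt( 2),sqrt ( 5),sqrt( 14) , sqrt ( 17 ), 3 * sqrt(2), 31, 57 ]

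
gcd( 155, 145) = 5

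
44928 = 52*864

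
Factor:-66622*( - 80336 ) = 2^5 * 5021^1*33311^1 = 5352144992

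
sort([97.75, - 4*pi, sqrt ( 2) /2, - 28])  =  [ - 28,-4*pi,sqrt (2)/2, 97.75]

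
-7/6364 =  - 7/6364 = -0.00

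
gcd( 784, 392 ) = 392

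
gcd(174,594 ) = 6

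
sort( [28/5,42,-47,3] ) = [-47,  3,28/5  ,  42]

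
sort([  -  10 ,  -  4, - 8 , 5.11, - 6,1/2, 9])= [ - 10 , - 8, - 6, - 4 , 1/2, 5.11, 9]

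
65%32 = 1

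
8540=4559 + 3981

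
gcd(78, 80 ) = 2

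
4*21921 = 87684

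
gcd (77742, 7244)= 2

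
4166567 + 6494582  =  10661149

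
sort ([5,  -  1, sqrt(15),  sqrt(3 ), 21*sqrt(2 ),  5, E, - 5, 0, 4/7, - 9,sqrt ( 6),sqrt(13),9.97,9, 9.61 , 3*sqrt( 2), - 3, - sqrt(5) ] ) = [ - 9, - 5 , - 3,-sqrt( 5), - 1,0  ,  4/7, sqrt( 3),sqrt ( 6),E,sqrt( 13 ), sqrt( 15),  3*sqrt( 2) , 5, 5, 9, 9.61,9.97,21*sqrt( 2)]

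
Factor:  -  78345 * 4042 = - 316670490 = - 2^1*3^2 * 5^1*43^1*47^1*1741^1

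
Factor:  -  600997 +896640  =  239^1*1237^1  =  295643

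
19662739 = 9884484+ 9778255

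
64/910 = 32/455 = 0.07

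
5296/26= 2648/13  =  203.69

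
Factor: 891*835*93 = 3^5*5^1*11^1*31^1*167^1= 69190605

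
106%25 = 6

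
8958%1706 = 428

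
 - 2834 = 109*(-26 )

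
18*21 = 378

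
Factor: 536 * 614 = 2^4 * 67^1 * 307^1 = 329104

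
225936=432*523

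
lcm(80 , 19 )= 1520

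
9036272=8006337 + 1029935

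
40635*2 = 81270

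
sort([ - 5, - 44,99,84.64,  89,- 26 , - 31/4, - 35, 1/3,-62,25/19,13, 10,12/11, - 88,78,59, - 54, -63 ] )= [-88, - 63, - 62, - 54, - 44, - 35, - 26,-31/4, - 5,1/3,12/11,25/19,10, 13,59,78,84.64,89,99 ] 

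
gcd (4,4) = 4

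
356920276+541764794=898685070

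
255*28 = 7140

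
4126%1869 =388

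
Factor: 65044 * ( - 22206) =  - 1444367064  =  - 2^3*3^1*7^1*23^1*101^1*3701^1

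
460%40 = 20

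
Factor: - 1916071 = - 61^1 * 101^1* 311^1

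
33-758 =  - 725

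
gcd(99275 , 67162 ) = 1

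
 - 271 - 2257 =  - 2528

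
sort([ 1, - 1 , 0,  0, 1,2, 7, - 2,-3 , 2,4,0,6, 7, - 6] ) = [ - 6,-3, - 2, - 1, 0, 0,0, 1, 1, 2,2,4, 6, 7, 7]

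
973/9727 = 973/9727 = 0.10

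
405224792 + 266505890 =671730682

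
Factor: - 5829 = - 3^1*29^1*67^1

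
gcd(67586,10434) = 94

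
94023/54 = 10447/6 = 1741.17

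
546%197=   152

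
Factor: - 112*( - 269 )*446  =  2^5 * 7^1* 223^1*269^1 = 13437088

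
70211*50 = 3510550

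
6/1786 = 3/893 = 0.00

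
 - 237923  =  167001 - 404924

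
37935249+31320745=69255994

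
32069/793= 40 + 349/793 = 40.44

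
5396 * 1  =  5396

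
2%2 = 0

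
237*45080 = 10683960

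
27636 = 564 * 49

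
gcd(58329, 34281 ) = 9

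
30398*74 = 2249452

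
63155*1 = 63155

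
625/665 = 125/133 = 0.94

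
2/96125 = 2/96125  =  0.00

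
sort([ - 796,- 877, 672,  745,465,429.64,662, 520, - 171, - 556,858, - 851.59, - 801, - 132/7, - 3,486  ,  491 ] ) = [ - 877 , - 851.59, - 801,-796,  -  556, - 171, - 132/7, -3,429.64, 465,486,491,520, 662,672,745, 858]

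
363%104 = 51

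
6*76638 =459828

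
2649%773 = 330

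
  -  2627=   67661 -70288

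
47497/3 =47497/3 = 15832.33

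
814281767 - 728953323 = 85328444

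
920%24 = 8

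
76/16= 19/4= 4.75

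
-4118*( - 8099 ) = 33351682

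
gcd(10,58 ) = 2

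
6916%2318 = 2280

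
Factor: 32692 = 2^2*11^1*743^1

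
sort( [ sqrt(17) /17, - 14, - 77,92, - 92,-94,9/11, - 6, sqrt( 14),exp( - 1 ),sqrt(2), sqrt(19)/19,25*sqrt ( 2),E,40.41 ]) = [-94, - 92,-77,-14, -6,sqrt(19 ) /19,sqrt( 17)/17,exp( - 1 ) , 9/11 , sqrt(  2 ), E,sqrt (14 ), 25*sqrt( 2 ),40.41,92 ]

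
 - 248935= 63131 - 312066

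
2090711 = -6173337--8264048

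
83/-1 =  - 83/1 = -83.00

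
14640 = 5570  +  9070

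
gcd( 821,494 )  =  1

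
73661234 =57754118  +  15907116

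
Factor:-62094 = -2^1*3^1*79^1*131^1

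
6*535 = 3210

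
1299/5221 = 1299/5221  =  0.25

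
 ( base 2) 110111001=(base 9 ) 540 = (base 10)441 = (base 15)1e6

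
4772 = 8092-3320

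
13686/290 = 6843/145 = 47.19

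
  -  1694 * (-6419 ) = 10873786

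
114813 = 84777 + 30036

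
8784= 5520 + 3264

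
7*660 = 4620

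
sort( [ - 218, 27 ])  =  [ -218, 27] 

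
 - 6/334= - 3/167 = - 0.02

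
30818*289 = 8906402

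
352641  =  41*8601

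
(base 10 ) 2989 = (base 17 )a5e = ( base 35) 2FE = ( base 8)5655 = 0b101110101101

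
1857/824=1857/824 = 2.25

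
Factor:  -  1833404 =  - 2^2*307^1*1493^1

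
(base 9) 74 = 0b1000011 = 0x43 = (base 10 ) 67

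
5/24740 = 1/4948 = 0.00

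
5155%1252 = 147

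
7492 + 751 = 8243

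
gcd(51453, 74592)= 9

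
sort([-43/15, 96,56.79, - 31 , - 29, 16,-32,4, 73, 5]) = [ - 32, - 31, - 29, - 43/15, 4, 5, 16, 56.79, 73,96 ]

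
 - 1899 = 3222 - 5121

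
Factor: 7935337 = 173^1*45869^1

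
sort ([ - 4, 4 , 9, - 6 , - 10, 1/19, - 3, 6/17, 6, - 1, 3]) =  [ - 10, - 6, - 4, - 3,-1, 1/19 , 6/17,3,4,6, 9] 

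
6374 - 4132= 2242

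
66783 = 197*339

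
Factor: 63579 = 3^1*21193^1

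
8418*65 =547170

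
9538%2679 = 1501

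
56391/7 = 8055 + 6/7 = 8055.86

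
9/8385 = 3/2795 = 0.00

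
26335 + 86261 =112596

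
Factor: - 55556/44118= - 2^1*3^( - 3)*17^1 = - 34/27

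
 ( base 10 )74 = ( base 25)2O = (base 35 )24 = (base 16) 4A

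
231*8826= 2038806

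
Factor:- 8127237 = -3^1*2709079^1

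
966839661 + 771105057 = 1737944718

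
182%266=182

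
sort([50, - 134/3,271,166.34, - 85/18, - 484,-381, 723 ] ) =[ - 484, - 381, - 134/3, - 85/18,50, 166.34,271,723] 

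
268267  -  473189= - 204922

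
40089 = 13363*3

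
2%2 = 0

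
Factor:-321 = -3^1 * 107^1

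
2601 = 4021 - 1420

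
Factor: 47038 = 2^1*29^1*811^1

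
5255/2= 2627+1/2 = 2627.50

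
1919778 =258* 7441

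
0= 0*401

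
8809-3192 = 5617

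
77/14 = 11/2 = 5.50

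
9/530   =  9/530 = 0.02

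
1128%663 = 465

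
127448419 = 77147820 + 50300599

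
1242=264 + 978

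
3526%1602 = 322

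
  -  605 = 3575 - 4180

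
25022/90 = 12511/45 = 278.02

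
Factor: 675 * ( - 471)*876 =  - 278502300 = - 2^2*3^5*5^2 * 73^1*157^1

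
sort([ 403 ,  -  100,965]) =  [ - 100,403,965 ]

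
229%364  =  229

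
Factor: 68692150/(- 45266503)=-2^1*5^2*37^( - 1)*1223419^ (  -  1) * 1373843^1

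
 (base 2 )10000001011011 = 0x205b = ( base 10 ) 8283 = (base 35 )6qn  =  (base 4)2001123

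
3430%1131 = 37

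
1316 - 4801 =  - 3485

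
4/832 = 1/208 = 0.00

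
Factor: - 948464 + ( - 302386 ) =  - 2^1*3^1*5^2 * 31^1*269^1 = - 1250850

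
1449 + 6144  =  7593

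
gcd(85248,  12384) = 288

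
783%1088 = 783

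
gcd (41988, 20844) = 12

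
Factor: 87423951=3^1*29^1*1004873^1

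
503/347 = 1 + 156/347  =  1.45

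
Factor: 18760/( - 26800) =- 2^( - 1 ) * 5^( -1)*7^1 = - 7/10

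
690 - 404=286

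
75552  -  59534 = 16018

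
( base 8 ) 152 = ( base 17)64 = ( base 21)51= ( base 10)106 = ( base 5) 411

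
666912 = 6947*96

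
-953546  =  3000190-3953736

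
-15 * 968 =-14520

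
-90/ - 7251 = 30/2417 =0.01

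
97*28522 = 2766634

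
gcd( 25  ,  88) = 1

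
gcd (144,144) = 144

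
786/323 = 786/323 = 2.43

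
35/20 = 1 + 3/4 = 1.75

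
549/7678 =549/7678 =0.07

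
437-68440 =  - 68003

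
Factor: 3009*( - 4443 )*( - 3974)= 53128354338 = 2^1*3^2*17^1*59^1*1481^1*1987^1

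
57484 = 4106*14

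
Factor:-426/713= - 2^1*3^1*23^(-1)*31^( - 1)*71^1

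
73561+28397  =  101958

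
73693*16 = 1179088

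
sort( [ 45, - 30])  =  [ - 30 , 45 ]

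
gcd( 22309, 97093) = 1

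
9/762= 3/254 = 0.01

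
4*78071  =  312284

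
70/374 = 35/187 =0.19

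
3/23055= 1/7685 = 0.00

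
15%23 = 15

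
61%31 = 30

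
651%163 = 162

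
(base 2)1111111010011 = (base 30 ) 91H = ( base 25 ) D0M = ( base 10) 8147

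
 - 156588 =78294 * (-2)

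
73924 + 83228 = 157152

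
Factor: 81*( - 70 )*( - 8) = 2^4*3^4*5^1*7^1 = 45360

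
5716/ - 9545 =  - 5716/9545  =  -  0.60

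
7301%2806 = 1689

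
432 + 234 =666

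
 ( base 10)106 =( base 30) 3G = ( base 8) 152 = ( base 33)37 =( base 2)1101010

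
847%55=22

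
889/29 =889/29  =  30.66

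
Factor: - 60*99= - 5940 = -2^2 * 3^3* 5^1*11^1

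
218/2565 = 218/2565 =0.08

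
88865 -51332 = 37533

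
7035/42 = 335/2 = 167.50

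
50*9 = 450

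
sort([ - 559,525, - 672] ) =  [-672, - 559, 525]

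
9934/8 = 4967/4  =  1241.75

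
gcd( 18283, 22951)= 389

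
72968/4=18242= 18242.00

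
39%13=0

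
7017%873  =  33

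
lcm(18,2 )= 18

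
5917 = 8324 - 2407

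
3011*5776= 17391536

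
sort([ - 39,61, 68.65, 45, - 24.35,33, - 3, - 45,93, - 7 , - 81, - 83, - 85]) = [ - 85, - 83, - 81,-45,  -  39, - 24.35, - 7 , - 3,  33,45, 61,68.65,93 ] 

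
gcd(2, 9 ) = 1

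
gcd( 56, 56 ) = 56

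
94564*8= 756512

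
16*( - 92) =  - 1472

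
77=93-16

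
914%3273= 914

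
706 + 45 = 751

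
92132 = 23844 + 68288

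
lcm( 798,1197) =2394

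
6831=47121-40290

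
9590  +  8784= 18374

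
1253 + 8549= 9802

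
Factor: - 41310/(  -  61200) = 27/40 = 2^( - 3)*3^3*5^( - 1)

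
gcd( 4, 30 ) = 2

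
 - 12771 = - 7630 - 5141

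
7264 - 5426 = 1838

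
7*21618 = 151326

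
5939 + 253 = 6192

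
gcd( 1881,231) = 33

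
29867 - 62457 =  - 32590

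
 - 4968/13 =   -  383+11/13 = - 382.15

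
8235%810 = 135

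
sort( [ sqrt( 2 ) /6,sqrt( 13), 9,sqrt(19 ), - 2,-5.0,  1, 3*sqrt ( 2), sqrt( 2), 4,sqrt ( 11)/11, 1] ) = [ -5.0, - 2,sqrt ( 2 ) /6,sqrt( 11 )/11, 1,1,sqrt( 2 ) , sqrt ( 13 ), 4,  3 * sqrt( 2), sqrt(19) , 9]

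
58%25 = 8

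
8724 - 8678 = 46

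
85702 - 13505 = 72197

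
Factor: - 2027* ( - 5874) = 2^1*3^1*11^1*89^1*2027^1 = 11906598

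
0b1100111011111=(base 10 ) 6623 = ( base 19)i6b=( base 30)7AN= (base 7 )25211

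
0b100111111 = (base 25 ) cj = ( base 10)319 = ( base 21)F4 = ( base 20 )fj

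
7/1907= 7/1907 = 0.00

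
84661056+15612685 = 100273741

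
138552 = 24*5773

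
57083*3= 171249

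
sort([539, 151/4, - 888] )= [-888, 151/4, 539]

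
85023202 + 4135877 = 89159079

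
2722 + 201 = 2923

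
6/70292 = 3/35146 = 0.00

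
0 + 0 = 0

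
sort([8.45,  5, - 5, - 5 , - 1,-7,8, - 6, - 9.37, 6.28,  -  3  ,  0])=[ - 9.37, - 7  , - 6,-5,  -  5,- 3,-1,0, 5, 6.28 , 8, 8.45 ] 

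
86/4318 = 43/2159 = 0.02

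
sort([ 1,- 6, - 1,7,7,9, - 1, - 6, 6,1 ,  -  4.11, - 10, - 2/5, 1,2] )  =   [ - 10, - 6, - 6, - 4.11, - 1 ,-1, - 2/5,1,1,1,2,6,7, 7,9 ] 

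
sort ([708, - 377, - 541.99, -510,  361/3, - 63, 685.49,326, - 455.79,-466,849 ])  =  [ - 541.99, - 510, - 466,- 455.79 , - 377,  -  63,361/3,326,685.49,708,849 ]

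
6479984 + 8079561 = 14559545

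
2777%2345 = 432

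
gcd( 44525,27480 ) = 5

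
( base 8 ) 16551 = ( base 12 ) 4435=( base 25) C14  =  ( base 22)FC5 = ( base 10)7529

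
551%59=20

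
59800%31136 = 28664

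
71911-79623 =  - 7712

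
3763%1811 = 141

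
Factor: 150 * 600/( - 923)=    - 90000/923 = -2^4*3^2* 5^4*13^( - 1)*71^(-1) 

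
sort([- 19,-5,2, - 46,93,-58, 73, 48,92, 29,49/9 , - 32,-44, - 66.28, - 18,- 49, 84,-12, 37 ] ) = [-66.28, - 58,-49,-46, - 44, - 32,-19,-18, - 12, - 5, 2, 49/9,29, 37,48 , 73, 84,92,93]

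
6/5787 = 2/1929=0.00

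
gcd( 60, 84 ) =12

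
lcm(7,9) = 63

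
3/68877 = 1/22959=0.00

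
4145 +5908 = 10053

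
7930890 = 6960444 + 970446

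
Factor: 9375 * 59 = 3^1  *5^5*59^1 = 553125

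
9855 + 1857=11712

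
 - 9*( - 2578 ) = 23202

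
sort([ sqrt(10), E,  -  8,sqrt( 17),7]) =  [-8,E,sqrt(10), sqrt(17),7 ] 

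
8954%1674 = 584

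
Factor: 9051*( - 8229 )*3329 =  - 247946180391 =-3^2 * 7^1 * 13^1 * 211^1*431^1*3329^1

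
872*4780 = 4168160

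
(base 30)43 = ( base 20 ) 63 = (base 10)123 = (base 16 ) 7B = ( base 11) 102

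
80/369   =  80/369 = 0.22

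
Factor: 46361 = 7^1*37^1 * 179^1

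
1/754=1/754 = 0.00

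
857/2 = 428 + 1/2 = 428.50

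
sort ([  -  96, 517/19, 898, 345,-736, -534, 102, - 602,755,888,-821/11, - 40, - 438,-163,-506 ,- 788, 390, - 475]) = [  -  788,  -  736, - 602, -534 , - 506,  -  475, - 438, - 163,  -  96, - 821/11,  -  40, 517/19,  102, 345,390, 755,888,898] 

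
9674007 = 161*60087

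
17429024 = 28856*604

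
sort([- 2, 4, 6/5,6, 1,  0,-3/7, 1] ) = [-2 ,-3/7, 0,1,1, 6/5, 4, 6 ]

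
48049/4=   48049/4  =  12012.25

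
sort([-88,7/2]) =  [ - 88,7/2]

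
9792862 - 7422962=2369900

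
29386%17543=11843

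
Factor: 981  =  3^2*109^1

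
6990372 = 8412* 831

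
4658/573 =8 + 74/573 =8.13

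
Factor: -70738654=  - 2^1*7^2*79^1*9137^1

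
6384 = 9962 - 3578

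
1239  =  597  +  642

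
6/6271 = 6/6271 = 0.00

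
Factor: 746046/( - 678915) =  - 2^1 * 3^( - 1)*5^( - 1)*7^1*31^1* 47^( - 1 )*107^(- 1 )*191^1  =  - 82894/75435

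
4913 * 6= 29478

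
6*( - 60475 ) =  - 362850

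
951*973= 925323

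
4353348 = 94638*46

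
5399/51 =5399/51 = 105.86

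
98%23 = 6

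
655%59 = 6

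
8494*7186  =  61037884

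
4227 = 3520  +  707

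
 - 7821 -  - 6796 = -1025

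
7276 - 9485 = - 2209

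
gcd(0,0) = 0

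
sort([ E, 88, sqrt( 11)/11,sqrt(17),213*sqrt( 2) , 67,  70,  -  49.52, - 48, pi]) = [-49.52, - 48,sqrt(11)/11,  E,  pi, sqrt ( 17), 67, 70,  88 , 213 * sqrt( 2 ) ] 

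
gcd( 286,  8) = 2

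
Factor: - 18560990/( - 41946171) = 2^1*3^(-1) *5^1*7^1*265157^1*13982057^( - 1)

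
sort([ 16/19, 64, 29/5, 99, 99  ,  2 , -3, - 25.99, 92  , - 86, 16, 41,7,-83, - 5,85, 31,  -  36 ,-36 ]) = [ -86, -83,- 36, - 36,-25.99,  -  5, - 3, 16/19 , 2, 29/5,7, 16,31, 41, 64, 85,  92,99, 99 ] 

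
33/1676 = 33/1676 = 0.02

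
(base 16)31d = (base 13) 494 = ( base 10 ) 797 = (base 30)qh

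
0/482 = 0 = 0.00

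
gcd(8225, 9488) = 1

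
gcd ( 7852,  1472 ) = 4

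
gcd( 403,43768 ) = 1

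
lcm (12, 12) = 12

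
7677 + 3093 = 10770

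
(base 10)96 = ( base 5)341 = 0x60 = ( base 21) 4C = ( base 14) 6C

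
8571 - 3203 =5368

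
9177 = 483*19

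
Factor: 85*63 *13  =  3^2*5^1*7^1*13^1*17^1 = 69615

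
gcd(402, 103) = 1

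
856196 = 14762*58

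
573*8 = 4584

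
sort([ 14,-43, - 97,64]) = [ -97, - 43, 14,64]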